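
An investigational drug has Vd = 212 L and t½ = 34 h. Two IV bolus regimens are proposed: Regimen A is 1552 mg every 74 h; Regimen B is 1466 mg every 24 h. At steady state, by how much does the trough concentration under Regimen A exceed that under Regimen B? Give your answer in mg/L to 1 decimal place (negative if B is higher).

Regimen A: f = (1/2)^(74/34) ≈ 0.2212; Cmin,ss = (1552/212)·f/(1−f) ≈ 2.079 mg/L.
Regimen B: f = (1/2)^(24/34) ≈ 0.6131; Cmin,ss = (1466/212)·f/(1−f) ≈ 10.958 mg/L.
Difference ≈ 2.079 − 10.958 ≈ -8.879 mg/L.

-8.9 mg/L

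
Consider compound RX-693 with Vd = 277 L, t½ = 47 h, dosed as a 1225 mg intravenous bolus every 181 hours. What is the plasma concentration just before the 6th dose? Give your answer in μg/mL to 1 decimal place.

f = (1/2)^(τ/t½) = (1/2)^(181/47) ≈ 0.0693.
C₀ = D/Vd = 1225/277 ≈ 4.422 μg/mL.
Before the 6th dose, 5 doses have been given. Superposition: Cmin = C₀·(f + f² + … + f^5).
≈ 4.422 × (0.0693 + 0.0048 + 0.0003 + 0.0000 + 0.0000) ≈ 4.422 × 0.0744 ≈ 0.329 μg/mL.

0.3 μg/mL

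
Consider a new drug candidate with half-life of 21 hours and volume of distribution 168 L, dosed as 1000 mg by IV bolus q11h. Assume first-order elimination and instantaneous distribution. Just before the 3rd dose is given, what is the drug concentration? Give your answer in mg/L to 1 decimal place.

7.0 mg/L

f = (1/2)^(τ/t½) = (1/2)^(11/21) ≈ 0.6955.
C₀ = D/Vd = 1000/168 ≈ 5.952 mg/L.
Before the 3rd dose, 2 doses have been given. Superposition: Cmin = C₀·(f + f²).
≈ 5.952 × (0.6955 + 0.4837) ≈ 5.952 × 1.1792 ≈ 7.019 mg/L.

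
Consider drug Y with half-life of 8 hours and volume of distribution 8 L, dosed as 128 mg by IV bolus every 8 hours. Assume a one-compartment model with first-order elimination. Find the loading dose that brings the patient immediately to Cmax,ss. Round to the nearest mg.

256 mg

f = (1/2)^(8/8) ≈ 0.500000; accumulation ratio R = 1/(1−f) ≈ 2.00000.
Loading dose to hit Cmax,ss on first dose: D_load = D_maint·R ≈ 128 × 2.00000 ≈ 256.00 mg.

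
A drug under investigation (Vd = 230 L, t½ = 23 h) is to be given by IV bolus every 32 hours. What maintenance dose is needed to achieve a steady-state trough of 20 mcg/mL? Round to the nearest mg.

7467 mg

τ/t½ = 32/23 ≈ 1.3913, so f = (1/2)^(32/23) ≈ 0.381220.
Cmin,ss = (D/Vd)·f/(1−f), so D = Cmin,ss·Vd·(1−f)/f.
D = 20 × 230 × (1−f)/f ≈ 20 × 230 × 1.62316 ≈ 7466.54 mg.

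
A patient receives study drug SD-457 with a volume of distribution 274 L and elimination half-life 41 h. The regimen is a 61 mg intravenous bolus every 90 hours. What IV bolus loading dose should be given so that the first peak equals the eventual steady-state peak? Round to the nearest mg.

f = (1/2)^(90/41) ≈ 0.218375; accumulation ratio R = 1/(1−f) ≈ 1.27939.
Loading dose to hit Cmax,ss on first dose: D_load = D_maint·R ≈ 61 × 1.27939 ≈ 78.04 mg.

78 mg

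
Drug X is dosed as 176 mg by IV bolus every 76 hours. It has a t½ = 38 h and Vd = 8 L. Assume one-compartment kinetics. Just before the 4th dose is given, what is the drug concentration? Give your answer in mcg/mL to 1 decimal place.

7.2 mcg/mL

f = (1/2)^(τ/t½) = (1/2)^(76/38) ≈ 0.2500.
C₀ = D/Vd = 176/8 ≈ 22.000 mcg/mL.
Before the 4th dose, 3 doses have been given. Superposition: Cmin = C₀·(f + f² + … + f^3).
≈ 22.000 × (0.2500 + 0.0625 + 0.0156) ≈ 22.000 × 0.3281 ≈ 7.218 mcg/mL.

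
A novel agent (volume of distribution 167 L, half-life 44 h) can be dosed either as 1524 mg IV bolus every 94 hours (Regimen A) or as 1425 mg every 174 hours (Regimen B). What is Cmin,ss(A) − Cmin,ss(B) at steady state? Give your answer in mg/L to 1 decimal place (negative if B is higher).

2.1 mg/L

Regimen A: f = (1/2)^(94/44) ≈ 0.2275; Cmin,ss = (1524/167)·f/(1−f) ≈ 2.688 mg/L.
Regimen B: f = (1/2)^(174/44) ≈ 0.0645; Cmin,ss = (1425/167)·f/(1−f) ≈ 0.588 mg/L.
Difference ≈ 2.688 − 0.588 ≈ 2.100 mg/L.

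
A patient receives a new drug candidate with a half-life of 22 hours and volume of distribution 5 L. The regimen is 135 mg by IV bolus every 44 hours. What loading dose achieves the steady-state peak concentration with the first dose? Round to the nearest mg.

f = (1/2)^(44/22) ≈ 0.250000; accumulation ratio R = 1/(1−f) ≈ 1.33333.
Loading dose to hit Cmax,ss on first dose: D_load = D_maint·R ≈ 135 × 1.33333 ≈ 180.00 mg.

180 mg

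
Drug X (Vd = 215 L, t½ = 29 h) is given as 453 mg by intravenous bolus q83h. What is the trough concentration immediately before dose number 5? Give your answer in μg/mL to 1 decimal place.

f = (1/2)^(τ/t½) = (1/2)^(83/29) ≈ 0.1375.
C₀ = D/Vd = 453/215 ≈ 2.107 μg/mL.
Before the 5th dose, 4 doses have been given. Superposition: Cmin = C₀·(f + f² + … + f^4).
≈ 2.107 × (0.1375 + 0.0189 + 0.0026 + 0.0004) ≈ 2.107 × 0.1594 ≈ 0.336 μg/mL.

0.3 μg/mL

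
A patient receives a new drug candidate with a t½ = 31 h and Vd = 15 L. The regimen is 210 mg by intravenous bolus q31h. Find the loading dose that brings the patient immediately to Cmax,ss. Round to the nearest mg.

f = (1/2)^(31/31) ≈ 0.500000; accumulation ratio R = 1/(1−f) ≈ 2.00000.
Loading dose to hit Cmax,ss on first dose: D_load = D_maint·R ≈ 210 × 2.00000 ≈ 420.00 mg.

420 mg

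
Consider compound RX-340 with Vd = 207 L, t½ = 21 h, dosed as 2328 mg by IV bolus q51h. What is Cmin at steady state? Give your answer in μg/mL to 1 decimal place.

τ/t½ = 51/21 ≈ 2.4286, so fraction remaining f = (1/2)^(51/21) ≈ 0.1857.
Single-dose peak C₀ = D/Vd = 2328/207 ≈ 11.246 μg/mL.
Steady-state trough Cmin,ss = C₀·f/(1−f) ≈ 11.246 × 0.1857/0.8143 ≈ 2.565 μg/mL.

2.6 μg/mL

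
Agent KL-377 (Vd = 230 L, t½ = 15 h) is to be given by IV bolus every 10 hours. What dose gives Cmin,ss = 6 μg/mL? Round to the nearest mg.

τ/t½ = 10/15 ≈ 0.66667, so f = (1/2)^(10/15) ≈ 0.629961.
Cmin,ss = (D/Vd)·f/(1−f), so D = Cmin,ss·Vd·(1−f)/f.
D = 6 × 230 × (1−f)/f ≈ 6 × 230 × 0.58740 ≈ 810.61 mg.

811 mg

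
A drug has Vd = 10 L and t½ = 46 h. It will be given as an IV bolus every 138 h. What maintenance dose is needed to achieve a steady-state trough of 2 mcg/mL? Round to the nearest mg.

τ/t½ = 138/46 ≈ 3, so f = (1/2)^(138/46) ≈ 0.125000.
Cmin,ss = (D/Vd)·f/(1−f), so D = Cmin,ss·Vd·(1−f)/f.
D = 2 × 10 × (1−f)/f ≈ 2 × 10 × 7.00000 ≈ 140.00 mg.

140 mg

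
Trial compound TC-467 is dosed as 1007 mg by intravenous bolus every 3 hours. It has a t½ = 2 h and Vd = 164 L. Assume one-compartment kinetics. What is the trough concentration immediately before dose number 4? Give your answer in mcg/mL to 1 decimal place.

f = (1/2)^(τ/t½) = (1/2)^(3/2) ≈ 0.3536.
C₀ = D/Vd = 1007/164 ≈ 6.140 mcg/mL.
Before the 4th dose, 3 doses have been given. Superposition: Cmin = C₀·(f + f² + … + f^3).
≈ 6.140 × (0.3536 + 0.1250 + 0.0442) ≈ 6.140 × 0.5228 ≈ 3.210 mcg/mL.

3.2 mcg/mL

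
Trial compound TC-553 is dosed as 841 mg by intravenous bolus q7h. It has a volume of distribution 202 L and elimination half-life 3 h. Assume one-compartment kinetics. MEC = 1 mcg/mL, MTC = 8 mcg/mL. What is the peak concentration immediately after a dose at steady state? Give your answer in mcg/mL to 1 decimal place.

Over one 7-h interval, 7/3 ≈ 2.3333 half-lives elapse, leaving f ≈ 0.1984 of each dose.
Accumulation ratio R = 1/(1 − f) ≈ 1/0.8016 ≈ 1.2475.
Single-dose peak C₀ = D/Vd = 841/202 ≈ 4.163 mcg/mL.
Steady-state peak Cmax,ss = C₀·R ≈ 4.163 × 1.2475 ≈ 5.193 mcg/mL.
Peak 5.2 mcg/mL vs MTC 8 mcg/mL: below toxic threshold.

5.2 mcg/mL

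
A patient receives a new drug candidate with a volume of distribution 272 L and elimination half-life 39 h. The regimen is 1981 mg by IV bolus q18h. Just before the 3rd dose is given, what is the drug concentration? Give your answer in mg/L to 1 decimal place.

9.1 mg/L

f = (1/2)^(τ/t½) = (1/2)^(18/39) ≈ 0.7262.
C₀ = D/Vd = 1981/272 ≈ 7.283 mg/L.
Before the 3rd dose, 2 doses have been given. Superposition: Cmin = C₀·(f + f²).
≈ 7.283 × (0.7262 + 0.5274) ≈ 7.283 × 1.2536 ≈ 9.130 mg/L.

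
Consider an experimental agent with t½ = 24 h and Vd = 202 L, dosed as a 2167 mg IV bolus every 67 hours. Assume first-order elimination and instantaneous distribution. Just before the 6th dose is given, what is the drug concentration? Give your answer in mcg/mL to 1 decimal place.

1.8 mcg/mL

f = (1/2)^(τ/t½) = (1/2)^(67/24) ≈ 0.1444.
C₀ = D/Vd = 2167/202 ≈ 10.728 mcg/mL.
Before the 6th dose, 5 doses have been given. Superposition: Cmin = C₀·(f + f² + … + f^5).
≈ 10.728 × (0.1444 + 0.0209 + 0.0030 + 0.0004 + 0.0001) ≈ 10.728 × 0.1688 ≈ 1.811 mcg/mL.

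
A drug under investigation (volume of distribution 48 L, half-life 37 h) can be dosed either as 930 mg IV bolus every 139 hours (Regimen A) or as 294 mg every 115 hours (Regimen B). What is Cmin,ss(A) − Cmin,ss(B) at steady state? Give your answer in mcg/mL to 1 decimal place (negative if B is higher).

0.7 mcg/mL

Regimen A: f = (1/2)^(139/37) ≈ 0.0740; Cmin,ss = (930/48)·f/(1−f) ≈ 1.548 mcg/mL.
Regimen B: f = (1/2)^(115/37) ≈ 0.1160; Cmin,ss = (294/48)·f/(1−f) ≈ 0.804 mcg/mL.
Difference ≈ 1.548 − 0.804 ≈ 0.744 mcg/mL.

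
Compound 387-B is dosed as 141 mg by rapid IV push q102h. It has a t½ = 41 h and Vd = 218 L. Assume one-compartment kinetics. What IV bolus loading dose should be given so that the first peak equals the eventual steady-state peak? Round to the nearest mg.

f = (1/2)^(102/41) ≈ 0.178277; accumulation ratio R = 1/(1−f) ≈ 1.21696.
Loading dose to hit Cmax,ss on first dose: D_load = D_maint·R ≈ 141 × 1.21696 ≈ 171.59 mg.

172 mg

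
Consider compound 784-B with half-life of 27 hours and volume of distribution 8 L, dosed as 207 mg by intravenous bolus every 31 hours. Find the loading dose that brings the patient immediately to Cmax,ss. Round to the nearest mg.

f = (1/2)^(31/27) ≈ 0.451204; accumulation ratio R = 1/(1−f) ≈ 1.82217.
Loading dose to hit Cmax,ss on first dose: D_load = D_maint·R ≈ 207 × 1.82217 ≈ 377.19 mg.

377 mg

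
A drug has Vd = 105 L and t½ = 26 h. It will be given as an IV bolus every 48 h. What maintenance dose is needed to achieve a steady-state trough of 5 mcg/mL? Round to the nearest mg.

1363 mg

τ/t½ = 48/26 ≈ 1.8462, so f = (1/2)^(48/26) ≈ 0.278133.
Cmin,ss = (D/Vd)·f/(1−f), so D = Cmin,ss·Vd·(1−f)/f.
D = 5 × 105 × (1−f)/f ≈ 5 × 105 × 2.59540 ≈ 1362.59 mg.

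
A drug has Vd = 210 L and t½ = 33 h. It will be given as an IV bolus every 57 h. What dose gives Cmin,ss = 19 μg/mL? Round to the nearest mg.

τ/t½ = 57/33 ≈ 1.7273, so f = (1/2)^(57/33) ≈ 0.302022.
Cmin,ss = (D/Vd)·f/(1−f), so D = Cmin,ss·Vd·(1−f)/f.
D = 19 × 210 × (1−f)/f ≈ 19 × 210 × 2.31102 ≈ 9220.97 mg.

9221 mg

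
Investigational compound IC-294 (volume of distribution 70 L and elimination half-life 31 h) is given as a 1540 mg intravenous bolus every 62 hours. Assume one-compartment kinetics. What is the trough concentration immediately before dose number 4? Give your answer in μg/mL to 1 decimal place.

f = (1/2)^(τ/t½) = (1/2)^(62/31) ≈ 0.2500.
C₀ = D/Vd = 1540/70 ≈ 22.000 μg/mL.
Before the 4th dose, 3 doses have been given. Superposition: Cmin = C₀·(f + f² + … + f^3).
≈ 22.000 × (0.2500 + 0.0625 + 0.0156) ≈ 22.000 × 0.3281 ≈ 7.218 μg/mL.

7.2 μg/mL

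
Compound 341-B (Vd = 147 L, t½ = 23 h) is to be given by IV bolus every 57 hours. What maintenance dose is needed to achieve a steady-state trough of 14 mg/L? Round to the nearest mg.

τ/t½ = 57/23 ≈ 2.4783, so f = (1/2)^(57/23) ≈ 0.179461.
Cmin,ss = (D/Vd)·f/(1−f), so D = Cmin,ss·Vd·(1−f)/f.
D = 14 × 147 × (1−f)/f ≈ 14 × 147 × 4.57224 ≈ 9409.67 mg.

9410 mg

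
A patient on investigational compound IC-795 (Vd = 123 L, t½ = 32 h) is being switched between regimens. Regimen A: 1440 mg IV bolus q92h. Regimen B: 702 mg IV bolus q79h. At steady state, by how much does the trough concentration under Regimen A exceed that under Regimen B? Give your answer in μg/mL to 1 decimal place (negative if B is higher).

0.6 μg/mL

Regimen A: f = (1/2)^(92/32) ≈ 0.1363; Cmin,ss = (1440/123)·f/(1−f) ≈ 1.848 μg/mL.
Regimen B: f = (1/2)^(79/32) ≈ 0.1806; Cmin,ss = (702/123)·f/(1−f) ≈ 1.258 μg/mL.
Difference ≈ 1.848 − 1.258 ≈ 0.590 μg/mL.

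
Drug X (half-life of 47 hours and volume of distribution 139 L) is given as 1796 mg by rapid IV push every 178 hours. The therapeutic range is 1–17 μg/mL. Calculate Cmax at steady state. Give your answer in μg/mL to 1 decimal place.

τ/t½ = 178/47 ≈ 3.7872, so fraction remaining f = (1/2)^(178/47) ≈ 0.0724.
Accumulation ratio R = 1/(1 − f) ≈ 1/0.9276 ≈ 1.0781.
Single-dose peak C₀ = D/Vd = 1796/139 ≈ 12.921 μg/mL.
Steady-state peak Cmax,ss = C₀·R ≈ 12.921 × 1.0781 ≈ 13.930 μg/mL.
Peak 13.9 μg/mL vs MTC 17 μg/mL: below toxic threshold.

13.9 μg/mL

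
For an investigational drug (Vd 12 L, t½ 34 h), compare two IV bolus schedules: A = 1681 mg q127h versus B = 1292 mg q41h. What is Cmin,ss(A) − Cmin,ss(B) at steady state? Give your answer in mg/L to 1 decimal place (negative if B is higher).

-71.0 mg/L

Regimen A: f = (1/2)^(127/34) ≈ 0.0751; Cmin,ss = (1681/12)·f/(1−f) ≈ 11.374 mg/L.
Regimen B: f = (1/2)^(41/34) ≈ 0.4335; Cmin,ss = (1292/12)·f/(1−f) ≈ 82.389 mg/L.
Difference ≈ 11.374 − 82.389 ≈ -71.015 mg/L.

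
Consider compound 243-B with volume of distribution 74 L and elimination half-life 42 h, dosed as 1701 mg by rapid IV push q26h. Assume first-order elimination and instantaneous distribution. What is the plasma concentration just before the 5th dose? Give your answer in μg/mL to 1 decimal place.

35.2 μg/mL

f = (1/2)^(τ/t½) = (1/2)^(26/42) ≈ 0.6511.
C₀ = D/Vd = 1701/74 ≈ 22.986 μg/mL.
Before the 5th dose, 4 doses have been given. Superposition: Cmin = C₀·(f + f² + … + f^4).
≈ 22.986 × (0.6511 + 0.4239 + 0.2760 + 0.1797) ≈ 22.986 × 1.5307 ≈ 35.185 μg/mL.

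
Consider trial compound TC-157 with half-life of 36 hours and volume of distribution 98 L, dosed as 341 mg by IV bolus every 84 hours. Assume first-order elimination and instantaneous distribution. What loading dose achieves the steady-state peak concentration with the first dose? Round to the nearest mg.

f = (1/2)^(84/36) ≈ 0.198425; accumulation ratio R = 1/(1−f) ≈ 1.24754.
Loading dose to hit Cmax,ss on first dose: D_load = D_maint·R ≈ 341 × 1.24754 ≈ 425.41 mg.

425 mg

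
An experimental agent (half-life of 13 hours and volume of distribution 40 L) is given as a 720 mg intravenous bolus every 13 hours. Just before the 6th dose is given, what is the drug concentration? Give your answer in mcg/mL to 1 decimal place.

17.4 mcg/mL

f = (1/2)^(τ/t½) = (1/2)^(13/13) ≈ 0.5000.
C₀ = D/Vd = 720/40 ≈ 18.000 mcg/mL.
Before the 6th dose, 5 doses have been given. Superposition: Cmin = C₀·(f + f² + … + f^5).
≈ 18.000 × (0.5000 + 0.2500 + 0.1250 + 0.0625 + 0.0313) ≈ 18.000 × 0.9688 ≈ 17.438 mcg/mL.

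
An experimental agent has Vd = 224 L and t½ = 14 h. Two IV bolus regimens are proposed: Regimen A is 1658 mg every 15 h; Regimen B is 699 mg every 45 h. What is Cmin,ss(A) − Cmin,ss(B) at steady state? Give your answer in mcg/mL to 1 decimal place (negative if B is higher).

Regimen A: f = (1/2)^(15/14) ≈ 0.4758; Cmin,ss = (1658/224)·f/(1−f) ≈ 6.718 mcg/mL.
Regimen B: f = (1/2)^(45/14) ≈ 0.1077; Cmin,ss = (699/224)·f/(1−f) ≈ 0.377 mcg/mL.
Difference ≈ 6.718 − 0.377 ≈ 6.341 mcg/mL.

6.3 mcg/mL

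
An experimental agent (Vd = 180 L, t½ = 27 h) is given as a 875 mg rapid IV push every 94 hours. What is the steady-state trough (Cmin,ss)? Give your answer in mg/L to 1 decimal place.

k = ln2/t½ = ln2/27 ≈ 0.025672 h⁻¹; fraction remaining f = e^(−kτ) = e^(−0.025672×94) ≈ 0.0895.
At steady state, accumulation factor R = 1/(1 − e^(−kτ)) ≈ 1.0983.
Each bolus raises the concentration by D/Vd = 875/180 ≈ 4.861 mg/L.
Steady-state peak Cmax,ss = C₀·R ≈ 4.861 × 1.0983 ≈ 5.339 mg/L.
One interval later, Cmin,ss = Cmax,ss·e^(−kτ) ≈ 5.339 × 0.0895 ≈ 0.478 mg/L.

0.5 mg/L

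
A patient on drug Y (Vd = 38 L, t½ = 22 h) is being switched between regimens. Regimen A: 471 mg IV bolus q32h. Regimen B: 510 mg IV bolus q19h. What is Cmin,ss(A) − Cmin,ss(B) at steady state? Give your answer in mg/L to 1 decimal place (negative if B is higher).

Regimen A: f = (1/2)^(32/22) ≈ 0.3649; Cmin,ss = (471/38)·f/(1−f) ≈ 7.121 mg/L.
Regimen B: f = (1/2)^(19/22) ≈ 0.5496; Cmin,ss = (510/38)·f/(1−f) ≈ 16.377 mg/L.
Difference ≈ 7.121 − 16.377 ≈ -9.256 mg/L.

-9.3 mg/L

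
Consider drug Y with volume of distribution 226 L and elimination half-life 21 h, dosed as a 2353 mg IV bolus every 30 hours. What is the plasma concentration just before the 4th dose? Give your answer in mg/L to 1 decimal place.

5.8 mg/L

f = (1/2)^(τ/t½) = (1/2)^(30/21) ≈ 0.3715.
C₀ = D/Vd = 2353/226 ≈ 10.412 mg/L.
Before the 4th dose, 3 doses have been given. Superposition: Cmin = C₀·(f + f² + … + f^3).
≈ 10.412 × (0.3715 + 0.1380 + 0.0513) ≈ 10.412 × 0.5608 ≈ 5.839 mg/L.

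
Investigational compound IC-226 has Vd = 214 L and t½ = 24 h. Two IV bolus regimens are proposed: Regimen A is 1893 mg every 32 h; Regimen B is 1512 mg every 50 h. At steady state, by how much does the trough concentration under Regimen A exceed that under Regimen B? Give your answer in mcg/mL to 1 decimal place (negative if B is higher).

3.6 mcg/mL

Regimen A: f = (1/2)^(32/24) ≈ 0.3969; Cmin,ss = (1893/214)·f/(1−f) ≈ 5.821 mcg/mL.
Regimen B: f = (1/2)^(50/24) ≈ 0.2360; Cmin,ss = (1512/214)·f/(1−f) ≈ 2.183 mcg/mL.
Difference ≈ 5.821 − 2.183 ≈ 3.638 mcg/mL.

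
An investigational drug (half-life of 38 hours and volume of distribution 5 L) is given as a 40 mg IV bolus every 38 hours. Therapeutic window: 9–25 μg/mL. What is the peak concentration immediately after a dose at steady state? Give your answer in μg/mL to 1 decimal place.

16.0 μg/mL

The dosing interval is 1 half-life, so f = 2^(−1) = 0.5.
At steady state, R = 1/(1 − 0.5) = 2/1.
Single-dose peak C₀ = D/Vd = 40/5 = 8 μg/mL.
Steady-state peak Cmax,ss = C₀·R = 8 × 2/1 ≈ 16.000 μg/mL.
Peak 16.0 μg/mL vs MTC 25 μg/mL: below toxic threshold.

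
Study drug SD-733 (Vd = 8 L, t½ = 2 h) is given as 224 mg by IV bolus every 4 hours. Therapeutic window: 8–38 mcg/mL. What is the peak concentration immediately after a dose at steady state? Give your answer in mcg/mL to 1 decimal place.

τ = 4 h = 2 half-lives, so f = (1/2)^2 = 0.25.
At steady state, R = 1/(1 − 0.25) = 4/3.
Single-dose peak C₀ = D/Vd = 224/8 = 28 mcg/mL.
Steady-state peak Cmax,ss = C₀·R = 28 × 4/3 ≈ 37.333 mcg/mL.
Peak 37.3 mcg/mL vs MTC 38 mcg/mL: below toxic threshold.

37.3 mcg/mL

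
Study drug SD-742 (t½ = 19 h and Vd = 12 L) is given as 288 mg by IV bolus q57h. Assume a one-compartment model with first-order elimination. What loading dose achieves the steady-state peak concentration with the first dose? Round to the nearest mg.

329 mg

f = (1/2)^(57/19) ≈ 0.125000; accumulation ratio R = 1/(1−f) ≈ 1.14286.
Loading dose to hit Cmax,ss on first dose: D_load = D_maint·R ≈ 288 × 1.14286 ≈ 329.14 mg.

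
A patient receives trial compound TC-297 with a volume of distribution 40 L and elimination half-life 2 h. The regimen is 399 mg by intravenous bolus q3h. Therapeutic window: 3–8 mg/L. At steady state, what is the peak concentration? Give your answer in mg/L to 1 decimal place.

15.4 mg/L

τ/t½ = 3/2 ≈ 1.5, so fraction remaining f = (1/2)^(3/2) ≈ 0.3536.
Accumulation ratio R = 1/(1 − f) ≈ 1/0.6464 ≈ 1.5470.
Single-dose peak C₀ = D/Vd = 399/40 ≈ 9.975 mg/L.
Steady-state peak Cmax,ss = C₀·R ≈ 9.975 × 1.5470 ≈ 15.431 mg/L.
Peak 15.4 mg/L vs MTC 8 mg/L: exceeds toxic threshold.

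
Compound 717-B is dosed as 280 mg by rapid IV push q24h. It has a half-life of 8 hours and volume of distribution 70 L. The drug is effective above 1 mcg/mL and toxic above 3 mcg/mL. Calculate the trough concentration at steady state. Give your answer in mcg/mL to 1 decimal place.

0.6 mcg/mL

τ = 24 h = 3 half-lives, so f = (1/2)^3 = 0.125.
At steady state, R = 1/(1 − 0.125) = 8/7.
Single-dose peak C₀ = D/Vd = 280/70 = 4 mcg/mL.
Steady-state peak Cmax,ss = C₀·R = 4 × 8/7 ≈ 4.571 mcg/mL.
Steady-state trough Cmin,ss = Cmax,ss·f ≈ 4.571 × 0.125 ≈ 0.571 mcg/mL.
Trough 0.6 mcg/mL vs MEC 1 mcg/mL: subtherapeutic.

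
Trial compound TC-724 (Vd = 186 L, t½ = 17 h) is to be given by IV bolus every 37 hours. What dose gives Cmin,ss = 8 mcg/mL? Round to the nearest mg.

5238 mg

τ/t½ = 37/17 ≈ 2.1765, so f = (1/2)^(37/17) ≈ 0.221216.
Cmin,ss = (D/Vd)·f/(1−f), so D = Cmin,ss·Vd·(1−f)/f.
D = 8 × 186 × (1−f)/f ≈ 8 × 186 × 3.52047 ≈ 5238.46 mg.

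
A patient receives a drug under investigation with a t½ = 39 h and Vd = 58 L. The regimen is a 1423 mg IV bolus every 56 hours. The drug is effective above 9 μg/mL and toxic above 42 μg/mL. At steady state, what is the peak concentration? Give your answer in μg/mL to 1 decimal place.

τ/t½ = 56/39 ≈ 1.4359, so fraction remaining f = (1/2)^(56/39) ≈ 0.3696.
Accumulation ratio R = 1/(1 − f) ≈ 1/0.6304 ≈ 1.5863.
Single-dose peak C₀ = D/Vd = 1423/58 ≈ 24.534 μg/mL.
Steady-state peak Cmax,ss = C₀·R ≈ 24.534 × 1.5863 ≈ 38.918 μg/mL.
Peak 38.9 μg/mL vs MTC 42 μg/mL: below toxic threshold.

38.9 μg/mL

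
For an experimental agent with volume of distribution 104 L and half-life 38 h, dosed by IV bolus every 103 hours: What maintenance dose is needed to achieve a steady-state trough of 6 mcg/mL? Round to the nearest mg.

τ/t½ = 103/38 ≈ 2.7105, so f = (1/2)^(103/38) ≈ 0.152774.
Cmin,ss = (D/Vd)·f/(1−f), so D = Cmin,ss·Vd·(1−f)/f.
D = 6 × 104 × (1−f)/f ≈ 6 × 104 × 5.54562 ≈ 3460.47 mg.

3460 mg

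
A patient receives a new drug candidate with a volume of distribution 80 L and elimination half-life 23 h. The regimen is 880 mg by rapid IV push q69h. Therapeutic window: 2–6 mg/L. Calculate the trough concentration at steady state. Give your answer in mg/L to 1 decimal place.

1.6 mg/L

The dosing interval is 3 half-lives, so f = 2^(−3) = 0.125.
Accumulation ratio R = 1/(1 − f) = 1/0.875 = 8/7.
Single-dose peak C₀ = D/Vd = 880/80 = 11 mg/L.
Steady-state peak Cmax,ss = C₀·R = 11 × 8/7 ≈ 12.571 mg/L.
Steady-state trough Cmin,ss = Cmax,ss·f ≈ 12.571 × 0.125 ≈ 1.571 mg/L.
Trough 1.6 mg/L vs MEC 2 mg/L: subtherapeutic.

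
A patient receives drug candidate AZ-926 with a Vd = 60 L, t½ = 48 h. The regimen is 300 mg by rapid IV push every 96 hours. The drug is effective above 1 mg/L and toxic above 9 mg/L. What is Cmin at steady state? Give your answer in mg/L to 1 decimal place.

1.7 mg/L

The dosing interval is 2 half-lives, so f = 2^(−2) = 0.25.
Accumulation ratio R = 1/(1 − f) = 1/0.75 = 4/3.
Single-dose peak C₀ = D/Vd = 300/60 = 5 mg/L.
Steady-state peak Cmax,ss = C₀·R = 5 × 4/3 ≈ 6.667 mg/L.
Steady-state trough Cmin,ss = Cmax,ss·f ≈ 6.667 × 0.25 ≈ 1.667 mg/L.
Trough 1.7 mg/L vs MEC 1 mg/L: adequate.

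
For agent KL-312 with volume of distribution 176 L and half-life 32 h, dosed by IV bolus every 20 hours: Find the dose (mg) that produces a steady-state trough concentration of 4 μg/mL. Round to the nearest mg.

382 mg

τ/t½ = 20/32 ≈ 0.625, so f = (1/2)^(20/32) ≈ 0.648420.
Cmin,ss = (D/Vd)·f/(1−f), so D = Cmin,ss·Vd·(1−f)/f.
D = 4 × 176 × (1−f)/f ≈ 4 × 176 × 0.54221 ≈ 381.72 mg.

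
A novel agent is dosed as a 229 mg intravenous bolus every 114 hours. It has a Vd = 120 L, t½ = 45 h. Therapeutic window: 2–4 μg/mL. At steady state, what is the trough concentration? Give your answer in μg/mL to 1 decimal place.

0.4 μg/mL

Over one 114-h interval, 114/45 ≈ 2.5333 half-lives elapse, leaving f ≈ 0.1727 of each dose.
At steady state, accumulation factor R = 1/(1 − e^(−kτ)) ≈ 1.2088.
Each bolus raises the concentration by D/Vd = 229/120 ≈ 1.908 μg/mL.
Steady-state peak Cmax,ss = C₀·R ≈ 1.908 × 1.2088 ≈ 2.306 μg/mL.
Steady-state trough Cmin,ss = Cmax,ss·f ≈ 2.306 × 0.1727 ≈ 0.398 μg/mL.
Trough 0.4 μg/mL vs MEC 2 μg/mL: subtherapeutic.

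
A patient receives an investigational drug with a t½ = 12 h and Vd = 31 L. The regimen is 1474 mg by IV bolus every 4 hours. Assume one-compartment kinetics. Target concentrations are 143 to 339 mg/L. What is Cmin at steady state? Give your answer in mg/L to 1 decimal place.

182.9 mg/L

Over one 4-h interval, 4/12 ≈ 0.33333 half-lives elapse, leaving f ≈ 0.7937 of each dose.
Accumulation ratio R = 1/(1 − f) ≈ 1/0.2063 ≈ 4.8473.
Each bolus raises the concentration by D/Vd = 1474/31 ≈ 47.548 mg/L.
Cmax,ss = C₀/(1 − f) ≈ 47.548/0.2063 ≈ 230.480 mg/L.
One interval later, Cmin,ss = Cmax,ss·e^(−kτ) ≈ 230.480 × 0.7937 ≈ 182.932 mg/L.
Trough 182.9 mg/L vs MEC 143 mg/L: adequate.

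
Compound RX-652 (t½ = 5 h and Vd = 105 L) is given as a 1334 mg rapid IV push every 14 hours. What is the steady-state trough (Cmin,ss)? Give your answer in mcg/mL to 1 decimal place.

2.1 mcg/mL

k = ln2/t½ = ln2/5 ≈ 0.138629 h⁻¹; fraction remaining f = e^(−kτ) = e^(−0.138629×14) ≈ 0.1436.
Each bolus raises the concentration by D/Vd = 1334/105 ≈ 12.705 mcg/mL.
Steady-state trough Cmin,ss = C₀·f/(1−f) ≈ 12.705 × 0.1436/0.8564 ≈ 2.130 mcg/mL.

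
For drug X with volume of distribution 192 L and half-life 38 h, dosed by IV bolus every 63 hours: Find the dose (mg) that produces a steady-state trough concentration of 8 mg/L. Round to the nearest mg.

3311 mg

τ/t½ = 63/38 ≈ 1.6579, so f = (1/2)^(63/38) ≈ 0.316901.
Cmin,ss = (D/Vd)·f/(1−f), so D = Cmin,ss·Vd·(1−f)/f.
D = 8 × 192 × (1−f)/f ≈ 8 × 192 × 2.15556 ≈ 3310.94 mg.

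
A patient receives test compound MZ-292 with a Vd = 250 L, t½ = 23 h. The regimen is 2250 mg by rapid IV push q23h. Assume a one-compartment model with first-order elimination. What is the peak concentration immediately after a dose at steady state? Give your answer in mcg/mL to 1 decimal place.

18.0 mcg/mL

τ = 23 h = 1 half-life, so f = (1/2)^1 = 0.5.
At steady state, R = 1/(1 − 0.5) = 2/1.
Single-dose peak C₀ = D/Vd = 2250/250 = 9 mcg/mL.
Steady-state peak Cmax,ss = C₀·R = 9 × 2/1 ≈ 18.000 mcg/mL.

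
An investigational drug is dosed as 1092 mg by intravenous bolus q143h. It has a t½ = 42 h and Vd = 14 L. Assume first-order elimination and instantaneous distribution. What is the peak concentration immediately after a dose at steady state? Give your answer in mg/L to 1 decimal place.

k = ln2/t½ = ln2/42 ≈ 0.016504 h⁻¹; fraction remaining f = e^(−kτ) = e^(−0.016504×143) ≈ 0.0944.
Accumulation ratio R = 1/(1 − f) ≈ 1/0.9056 ≈ 1.1042.
Each bolus raises the concentration by D/Vd = 1092/14 ≈ 78.000 mg/L.
Cmax,ss = C₀/(1 − f) ≈ 78.000/0.9056 ≈ 86.131 mg/L.

86.1 mg/L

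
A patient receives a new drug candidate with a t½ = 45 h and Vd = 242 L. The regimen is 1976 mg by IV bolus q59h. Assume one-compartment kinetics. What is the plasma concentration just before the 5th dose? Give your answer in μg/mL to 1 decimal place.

5.4 μg/mL

f = (1/2)^(τ/t½) = (1/2)^(59/45) ≈ 0.4030.
C₀ = D/Vd = 1976/242 ≈ 8.165 μg/mL.
Before the 5th dose, 4 doses have been given. Superposition: Cmin = C₀·(f + f² + … + f^4).
≈ 8.165 × (0.4030 + 0.1624 + 0.0655 + 0.0264) ≈ 8.165 × 0.6573 ≈ 5.367 μg/mL.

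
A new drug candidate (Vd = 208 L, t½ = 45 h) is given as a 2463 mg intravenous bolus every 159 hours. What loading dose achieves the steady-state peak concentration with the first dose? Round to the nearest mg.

2696 mg

f = (1/2)^(159/45) ≈ 0.086370; accumulation ratio R = 1/(1−f) ≈ 1.09453.
Loading dose to hit Cmax,ss on first dose: D_load = D_maint·R ≈ 2463 × 1.09453 ≈ 2695.83 mg.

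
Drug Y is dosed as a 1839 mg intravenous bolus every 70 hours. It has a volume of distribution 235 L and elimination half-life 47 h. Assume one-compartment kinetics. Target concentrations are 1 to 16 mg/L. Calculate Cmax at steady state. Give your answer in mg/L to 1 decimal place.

12.2 mg/L

k = ln2/t½ = ln2/47 ≈ 0.014748 h⁻¹; fraction remaining f = e^(−kτ) = e^(−0.014748×70) ≈ 0.3562.
At steady state, accumulation factor R = 1/(1 − e^(−kτ)) ≈ 1.5533.
Each bolus raises the concentration by D/Vd = 1839/235 ≈ 7.826 mg/L.
Steady-state peak Cmax,ss = C₀·R ≈ 7.826 × 1.5533 ≈ 12.156 mg/L.
Peak 12.2 mg/L vs MTC 16 mg/L: below toxic threshold.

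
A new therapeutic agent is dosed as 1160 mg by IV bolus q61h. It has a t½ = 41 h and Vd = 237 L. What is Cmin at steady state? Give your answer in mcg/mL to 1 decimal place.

2.7 mcg/mL

τ/t½ = 61/41 ≈ 1.4878, so fraction remaining f = (1/2)^(61/41) ≈ 0.3566.
Single-dose peak C₀ = D/Vd = 1160/237 ≈ 4.895 mcg/mL.
Steady-state trough Cmin,ss = C₀·f/(1−f) ≈ 4.895 × 0.3566/0.6434 ≈ 2.713 mcg/mL.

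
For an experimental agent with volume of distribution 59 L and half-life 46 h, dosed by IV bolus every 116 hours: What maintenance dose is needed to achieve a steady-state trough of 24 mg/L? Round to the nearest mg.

τ/t½ = 116/46 ≈ 2.5217, so f = (1/2)^(116/46) ≈ 0.174133.
Cmin,ss = (D/Vd)·f/(1−f), so D = Cmin,ss·Vd·(1−f)/f.
D = 24 × 59 × (1−f)/f ≈ 24 × 59 × 4.74274 ≈ 6715.72 mg.

6716 mg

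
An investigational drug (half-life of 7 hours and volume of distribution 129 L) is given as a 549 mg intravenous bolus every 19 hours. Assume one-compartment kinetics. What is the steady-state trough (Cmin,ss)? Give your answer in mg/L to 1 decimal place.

τ/t½ = 19/7 ≈ 2.7143, so fraction remaining f = (1/2)^(19/7) ≈ 0.1524.
At steady state, accumulation factor R = 1/(1 − e^(−kτ)) ≈ 1.1798.
Each bolus raises the concentration by D/Vd = 549/129 ≈ 4.256 mg/L.
Cmax,ss = C₀/(1 − f) ≈ 4.256/0.8476 ≈ 5.021 mg/L.
Steady-state trough Cmin,ss = Cmax,ss·f ≈ 5.021 × 0.1524 ≈ 0.765 mg/L.

0.8 mg/L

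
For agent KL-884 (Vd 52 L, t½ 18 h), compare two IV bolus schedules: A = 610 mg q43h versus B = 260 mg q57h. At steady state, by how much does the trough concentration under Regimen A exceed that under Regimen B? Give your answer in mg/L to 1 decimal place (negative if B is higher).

2.1 mg/L

Regimen A: f = (1/2)^(43/18) ≈ 0.1909; Cmin,ss = (610/52)·f/(1−f) ≈ 2.768 mg/L.
Regimen B: f = (1/2)^(57/18) ≈ 0.1114; Cmin,ss = (260/52)·f/(1−f) ≈ 0.627 mg/L.
Difference ≈ 2.768 − 0.627 ≈ 2.141 mg/L.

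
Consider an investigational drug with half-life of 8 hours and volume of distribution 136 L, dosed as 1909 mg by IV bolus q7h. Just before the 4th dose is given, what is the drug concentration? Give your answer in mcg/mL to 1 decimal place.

f = (1/2)^(τ/t½) = (1/2)^(7/8) ≈ 0.5453.
C₀ = D/Vd = 1909/136 ≈ 14.037 mcg/mL.
Before the 4th dose, 3 doses have been given. Superposition: Cmin = C₀·(f + f² + … + f^3).
≈ 14.037 × (0.5453 + 0.2974 + 0.1621) ≈ 14.037 × 1.0048 ≈ 14.104 mcg/mL.

14.1 mcg/mL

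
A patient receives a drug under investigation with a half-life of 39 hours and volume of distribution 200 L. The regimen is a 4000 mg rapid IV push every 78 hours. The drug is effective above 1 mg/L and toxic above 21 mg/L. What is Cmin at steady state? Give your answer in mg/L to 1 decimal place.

6.7 mg/L

The dosing interval is 2 half-lives, so f = 2^(−2) = 0.25.
At steady state, R = 1/(1 − 0.25) = 4/3.
Single-dose peak C₀ = D/Vd = 4000/200 = 20 mg/L.
Steady-state peak Cmax,ss = C₀·R = 20 × 4/3 ≈ 26.667 mg/L.
Steady-state trough Cmin,ss = Cmax,ss·f ≈ 26.667 × 0.25 ≈ 6.667 mg/L.
Trough 6.7 mg/L vs MEC 1 mg/L: adequate.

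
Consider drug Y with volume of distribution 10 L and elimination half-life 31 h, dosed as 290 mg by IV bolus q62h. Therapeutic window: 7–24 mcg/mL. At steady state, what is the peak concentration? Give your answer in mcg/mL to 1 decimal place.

τ = 62 h = 2 half-lives, so f = (1/2)^2 = 0.25.
Accumulation ratio R = 1/(1 − f) = 1/0.75 = 4/3.
Single-dose peak C₀ = D/Vd = 290/10 = 29 mcg/mL.
Steady-state peak Cmax,ss = C₀·R = 29 × 4/3 ≈ 38.667 mcg/mL.
Peak 38.7 mcg/mL vs MTC 24 mcg/mL: exceeds toxic threshold.

38.7 mcg/mL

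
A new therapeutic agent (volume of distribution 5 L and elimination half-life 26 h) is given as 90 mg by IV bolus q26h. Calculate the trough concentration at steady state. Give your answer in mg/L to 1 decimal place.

18.0 mg/L

The dosing interval is 1 half-life, so f = 2^(−1) = 0.5.
Accumulation ratio R = 1/(1 − f) = 1/0.5 = 2/1.
Single-dose peak C₀ = D/Vd = 90/5 = 18 mg/L.
Steady-state peak Cmax,ss = C₀·R = 18 × 2/1 ≈ 36.000 mg/L.
Steady-state trough Cmin,ss = Cmax,ss·f ≈ 36.000 × 0.5 ≈ 18.000 mg/L.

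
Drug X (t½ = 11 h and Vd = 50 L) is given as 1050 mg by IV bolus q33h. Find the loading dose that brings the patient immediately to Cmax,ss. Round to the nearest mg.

1200 mg

f = (1/2)^(33/11) ≈ 0.125000; accumulation ratio R = 1/(1−f) ≈ 1.14286.
Loading dose to hit Cmax,ss on first dose: D_load = D_maint·R ≈ 1050 × 1.14286 ≈ 1200.00 mg.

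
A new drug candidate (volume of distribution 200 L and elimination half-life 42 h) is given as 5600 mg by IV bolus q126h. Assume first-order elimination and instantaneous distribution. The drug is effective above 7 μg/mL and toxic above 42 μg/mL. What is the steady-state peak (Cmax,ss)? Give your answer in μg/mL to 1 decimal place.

32.0 μg/mL

τ = 126 h = 3 half-lives, so f = (1/2)^3 = 0.125.
Accumulation ratio R = 1/(1 − f) = 1/0.875 = 8/7.
Single-dose peak C₀ = D/Vd = 5600/200 = 28 μg/mL.
Steady-state peak Cmax,ss = C₀·R = 28 × 8/7 ≈ 32.000 μg/mL.
Peak 32.0 μg/mL vs MTC 42 μg/mL: below toxic threshold.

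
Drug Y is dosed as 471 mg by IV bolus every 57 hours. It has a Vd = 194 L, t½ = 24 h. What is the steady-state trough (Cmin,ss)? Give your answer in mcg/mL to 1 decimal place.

0.6 mcg/mL

k = ln2/t½ = ln2/24 ≈ 0.028881 h⁻¹; fraction remaining f = e^(−kτ) = e^(−0.028881×57) ≈ 0.1928.
At steady state, accumulation factor R = 1/(1 − e^(−kτ)) ≈ 1.2389.
Single-dose peak C₀ = D/Vd = 471/194 ≈ 2.428 mcg/mL.
Steady-state peak Cmax,ss = C₀·R ≈ 2.428 × 1.2389 ≈ 3.008 mcg/mL.
One interval later, Cmin,ss = Cmax,ss·e^(−kτ) ≈ 3.008 × 0.1928 ≈ 0.580 mcg/mL.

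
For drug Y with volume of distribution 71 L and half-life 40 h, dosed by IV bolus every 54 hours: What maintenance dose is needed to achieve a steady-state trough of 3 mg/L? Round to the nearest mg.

330 mg

τ/t½ = 54/40 ≈ 1.35, so f = (1/2)^(54/40) ≈ 0.392292.
Cmin,ss = (D/Vd)·f/(1−f), so D = Cmin,ss·Vd·(1−f)/f.
D = 3 × 71 × (1−f)/f ≈ 3 × 71 × 1.54912 ≈ 329.96 mg.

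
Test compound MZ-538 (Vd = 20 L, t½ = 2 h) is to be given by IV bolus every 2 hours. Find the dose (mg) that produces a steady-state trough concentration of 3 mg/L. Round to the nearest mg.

τ/t½ = 2/2 ≈ 1, so f = (1/2)^(2/2) ≈ 0.500000.
Cmin,ss = (D/Vd)·f/(1−f), so D = Cmin,ss·Vd·(1−f)/f.
D = 3 × 20 × (1−f)/f ≈ 3 × 20 × 1.00000 ≈ 60.00 mg.

60 mg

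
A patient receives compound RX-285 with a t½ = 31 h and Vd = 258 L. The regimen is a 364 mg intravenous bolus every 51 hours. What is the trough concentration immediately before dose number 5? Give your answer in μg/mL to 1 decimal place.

0.7 μg/mL

f = (1/2)^(τ/t½) = (1/2)^(51/31) ≈ 0.3197.
C₀ = D/Vd = 364/258 ≈ 1.411 μg/mL.
Before the 5th dose, 4 doses have been given. Superposition: Cmin = C₀·(f + f² + … + f^4).
≈ 1.411 × (0.3197 + 0.1022 + 0.0327 + 0.0104) ≈ 1.411 × 0.4650 ≈ 0.656 μg/mL.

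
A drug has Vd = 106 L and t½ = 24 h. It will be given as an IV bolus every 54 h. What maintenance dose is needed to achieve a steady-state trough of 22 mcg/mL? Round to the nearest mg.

8761 mg

τ/t½ = 54/24 ≈ 2.25, so f = (1/2)^(54/24) ≈ 0.210224.
Cmin,ss = (D/Vd)·f/(1−f), so D = Cmin,ss·Vd·(1−f)/f.
D = 22 × 106 × (1−f)/f ≈ 22 × 106 × 3.75683 ≈ 8760.93 mg.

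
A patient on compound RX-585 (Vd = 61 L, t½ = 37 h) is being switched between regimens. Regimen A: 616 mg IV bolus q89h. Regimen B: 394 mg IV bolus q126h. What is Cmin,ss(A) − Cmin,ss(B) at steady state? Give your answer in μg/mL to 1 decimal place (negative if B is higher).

1.7 μg/mL

Regimen A: f = (1/2)^(89/37) ≈ 0.1888; Cmin,ss = (616/61)·f/(1−f) ≈ 2.350 μg/mL.
Regimen B: f = (1/2)^(126/37) ≈ 0.0944; Cmin,ss = (394/61)·f/(1−f) ≈ 0.673 μg/mL.
Difference ≈ 2.350 − 0.673 ≈ 1.677 μg/mL.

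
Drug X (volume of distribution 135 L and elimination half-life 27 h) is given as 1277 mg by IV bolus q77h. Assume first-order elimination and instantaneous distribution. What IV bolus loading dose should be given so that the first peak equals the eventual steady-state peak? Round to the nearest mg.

f = (1/2)^(77/27) ≈ 0.138518; accumulation ratio R = 1/(1−f) ≈ 1.16079.
Loading dose to hit Cmax,ss on first dose: D_load = D_maint·R ≈ 1277 × 1.16079 ≈ 1482.33 mg.

1482 mg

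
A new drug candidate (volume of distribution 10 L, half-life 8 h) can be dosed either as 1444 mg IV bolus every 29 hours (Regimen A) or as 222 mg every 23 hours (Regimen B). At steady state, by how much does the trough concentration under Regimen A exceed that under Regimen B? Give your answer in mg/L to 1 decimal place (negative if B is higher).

9.2 mg/L

Regimen A: f = (1/2)^(29/8) ≈ 0.0811; Cmin,ss = (1444/10)·f/(1−f) ≈ 12.744 mg/L.
Regimen B: f = (1/2)^(23/8) ≈ 0.1363; Cmin,ss = (222/10)·f/(1−f) ≈ 3.503 mg/L.
Difference ≈ 12.744 − 3.503 ≈ 9.241 mg/L.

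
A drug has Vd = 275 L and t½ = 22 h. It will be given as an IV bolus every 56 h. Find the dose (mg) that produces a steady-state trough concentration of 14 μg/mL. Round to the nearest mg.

18626 mg

τ/t½ = 56/22 ≈ 2.5455, so f = (1/2)^(56/22) ≈ 0.171294.
Cmin,ss = (D/Vd)·f/(1−f), so D = Cmin,ss·Vd·(1−f)/f.
D = 14 × 275 × (1−f)/f ≈ 14 × 275 × 4.83792 ≈ 18625.99 mg.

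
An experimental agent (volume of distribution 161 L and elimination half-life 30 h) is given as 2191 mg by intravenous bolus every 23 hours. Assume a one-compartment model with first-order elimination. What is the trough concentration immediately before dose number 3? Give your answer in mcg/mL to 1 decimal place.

12.7 mcg/mL

f = (1/2)^(τ/t½) = (1/2)^(23/30) ≈ 0.5878.
C₀ = D/Vd = 2191/161 ≈ 13.609 mcg/mL.
Before the 3rd dose, 2 doses have been given. Superposition: Cmin = C₀·(f + f²).
≈ 13.609 × (0.5878 + 0.3455) ≈ 13.609 × 0.9333 ≈ 12.701 mcg/mL.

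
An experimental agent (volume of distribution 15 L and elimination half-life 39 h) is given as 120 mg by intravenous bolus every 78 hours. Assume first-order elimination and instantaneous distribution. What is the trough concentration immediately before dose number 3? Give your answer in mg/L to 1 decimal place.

f = (1/2)^(τ/t½) = (1/2)^(78/39) ≈ 0.2500.
C₀ = D/Vd = 120/15 ≈ 8.000 mg/L.
Before the 3rd dose, 2 doses have been given. Superposition: Cmin = C₀·(f + f²).
≈ 8.000 × (0.2500 + 0.0625) ≈ 8.000 × 0.3125 ≈ 2.500 mg/L.

2.5 mg/L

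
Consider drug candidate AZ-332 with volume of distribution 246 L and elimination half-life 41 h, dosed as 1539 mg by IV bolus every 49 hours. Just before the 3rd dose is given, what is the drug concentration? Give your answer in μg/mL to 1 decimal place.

3.9 μg/mL

f = (1/2)^(τ/t½) = (1/2)^(49/41) ≈ 0.4367.
C₀ = D/Vd = 1539/246 ≈ 6.256 μg/mL.
Before the 3rd dose, 2 doses have been given. Superposition: Cmin = C₀·(f + f²).
≈ 6.256 × (0.4367 + 0.1907) ≈ 6.256 × 0.6274 ≈ 3.925 μg/mL.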